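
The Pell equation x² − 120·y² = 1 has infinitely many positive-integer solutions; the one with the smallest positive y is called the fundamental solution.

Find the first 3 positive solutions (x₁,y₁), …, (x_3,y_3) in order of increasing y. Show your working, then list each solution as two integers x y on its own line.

11 1
241 22
5291 483

[10; 1,20] for √120; ℓ=2 ⇒ convergent index 1
i=0: a=10 ⇒ p=10, q=1
i=1: a=1 ⇒ p=11, q=1
→ (11, 1).  Check: 11²=121, 120·1²=120, difference 1.
(11+1√120)^2 = 241 + 22√120
(11+1√120)^3 = 5291 + 483√120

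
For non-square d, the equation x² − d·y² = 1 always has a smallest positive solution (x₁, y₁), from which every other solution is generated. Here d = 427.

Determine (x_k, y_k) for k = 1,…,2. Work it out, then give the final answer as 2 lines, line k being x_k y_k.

d=427: √d = [20; 1,1,1,40] (ℓ=4, even), read p_3/q_3
i=0: a=20 ⇒ p=20, q=1
i=1: a=1 ⇒ p=21, q=1
i=2: a=1 ⇒ p=41, q=2
i=3: a=1 ⇒ p=62, q=3
fundamental: x₁=62, y₁=3  (since 3844 − 427·9 = 1)
(62+3√427)^2 = 7687 + 372√427

62 3
7687 372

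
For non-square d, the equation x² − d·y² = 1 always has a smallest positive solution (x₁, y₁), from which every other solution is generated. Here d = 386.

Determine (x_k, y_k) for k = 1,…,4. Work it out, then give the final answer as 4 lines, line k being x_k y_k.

[19; 1,1,1,4,1,18,1,4,1,1,1,38] for √386; ℓ=12 ⇒ convergent index 11
i=0: a=19 ⇒ p=19, q=1
…
i=2: a=1 ⇒ p=39, q=2
i=3: a=1 ⇒ p=59, q=3
i=4: a=4 ⇒ p=275, q=14
…
i=8: a=4 ⇒ p=32771, q=1668
…
i=10: a=1 ⇒ p=72163, q=3673
i=11: a=1 ⇒ p=111555, q=5678
(x₁, y₁) = (111555, 5678);  111555² − 386·5678² = 1 ✓
(111555+5678√386)^2 = 24889036049 + 1266818580√386
(111555+5678√386)^3 = 5552992832780835 + 282639893378122√386
(111555+5678√386)^4 = 1238928230896843060801 + 63059786610325980840√386

111555 5678
24889036049 1266818580
5552992832780835 282639893378122
1238928230896843060801 63059786610325980840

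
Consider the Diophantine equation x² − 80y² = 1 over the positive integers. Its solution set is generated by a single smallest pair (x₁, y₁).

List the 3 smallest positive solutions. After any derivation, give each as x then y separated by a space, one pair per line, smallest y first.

9 1
161 18
2889 323

[8; 1,16] for √80; ℓ=2 ⇒ convergent index 1
i=0: a=8 ⇒ p=8, q=1
i=1: a=1 ⇒ p=9, q=1
(x₁, y₁) = (9, 1);  9² − 80·1² = 1 ✓
k=2:  x_2 = 9·9+80·1·1 = 161,  y_2 = 9·1+1·9 = 18
k=3:  x_3 = 9·161+80·1·18 = 2889,  y_3 = 9·18+1·161 = 323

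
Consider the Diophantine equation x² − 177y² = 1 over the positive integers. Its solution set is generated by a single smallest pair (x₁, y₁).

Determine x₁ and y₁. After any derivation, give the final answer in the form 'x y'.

√177 → a₀=13, period (3,3,2,8,2,3,3,26); ℓ=8 even so k=7
step 0: (13, 1)  from 13·(1,0) + (0,1)
step 1: (40, 3)  from 3·(13,1) + (1,0)
step 2: (133, 10)  from 3·(40,3) + (13,1)
step 3: (306, 23)  from 2·(133,10) + (40,3)
step 4: (2581, 194)  from 8·(306,23) + (133,10)
step 5: (5468, 411)  from 2·(2581,194) + (306,23)
step 6: (18985, 1427)  from 3·(5468,411) + (2581,194)
step 7: (62423, 4692)  from 3·(18985,1427) + (5468,411)
fundamental: x₁=62423, y₁=4692  (since 3896630929 − 177·22014864 = 1)

62423 4692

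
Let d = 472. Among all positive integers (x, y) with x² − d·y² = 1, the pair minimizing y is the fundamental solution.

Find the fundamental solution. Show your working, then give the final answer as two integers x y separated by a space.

306917 14127

√472 → a₀=21, period (1,2,1,1,1,…,2,1,42); ℓ=14 even so k=13
i=0: a=21 ⇒ p=21, q=1
i=1: a=1 ⇒ p=22, q=1
…
i=3: a=1 ⇒ p=87, q=4
…
i=7: a=5 ⇒ p=5779, q=266
i=8: a=4 ⇒ p=24224, q=1115
i=9: a=1 ⇒ p=30003, q=1381
i=10: a=1 ⇒ p=54227, q=2496
i=11: a=1 ⇒ p=84230, q=3877
i=12: a=2 ⇒ p=222687, q=10250
i=13: a=1 ⇒ p=306917, q=14127
(x₁, y₁) = (306917, 14127);  306917² − 472·14127² = 1 ✓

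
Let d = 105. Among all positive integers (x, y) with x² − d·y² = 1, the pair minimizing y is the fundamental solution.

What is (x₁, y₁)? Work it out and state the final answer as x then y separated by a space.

41 4

d=105: √d = [10; 4,20] (ℓ=2, even), read p_1/q_1
i=0: a=10 ⇒ p=10, q=1
i=1: a=4 ⇒ p=41, q=4
fundamental: x₁=41, y₁=4  (since 1681 − 105·16 = 1)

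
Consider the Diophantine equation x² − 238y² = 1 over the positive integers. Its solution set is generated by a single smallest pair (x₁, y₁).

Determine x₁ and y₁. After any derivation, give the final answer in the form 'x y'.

11663 756

d=238: √d = [15; 2,2,1,14,1,2,2,30] (ℓ=8, even), read p_7/q_7
step 0: (15, 1)  from 15·(1,0) + (0,1)
…
step 5: (1697, 110)  from 1·(1589,103) + (108,7)
step 6: (4983, 323)  from 2·(1697,110) + (1589,103)
step 7: (11663, 756)  from 2·(4983,323) + (1697,110)
fundamental: x₁=11663, y₁=756  (since 136025569 − 238·571536 = 1)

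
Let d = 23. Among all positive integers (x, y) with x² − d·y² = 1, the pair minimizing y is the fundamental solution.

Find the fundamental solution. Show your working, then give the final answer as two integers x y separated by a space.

√23 → a₀=4, period (1,3,1,8); ℓ=4 even so k=3
k=0  a_k=4  p_k/q_k = 4/1
k=1  a_k=1  p_k/q_k = 5/1
k=2  a_k=3  p_k/q_k = 19/4
k=3  a_k=1  p_k/q_k = 24/5
(x₁, y₁) = (24, 5);  24² − 23·5² = 1 ✓

24 5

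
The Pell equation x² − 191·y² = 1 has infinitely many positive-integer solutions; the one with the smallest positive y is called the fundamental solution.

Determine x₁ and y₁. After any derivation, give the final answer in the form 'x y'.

8994000 650783

√191 = [13; 1,4,1,1,3,…,4,1,26, …], period ℓ=16 (even) → k=15
i=0: a=13 ⇒ p=13, q=1
i=1: a=1 ⇒ p=14, q=1
…
i=5: a=3 ⇒ p=539, q=39
i=6: a=2 ⇒ p=1230, q=89
…
i=9: a=2 ⇒ p=83433, q=6037
…
i=14: a=4 ⇒ p=7377553, q=533821
i=15: a=1 ⇒ p=8994000, q=650783
fundamental: x₁=8994000, y₁=650783  (since 80892036000000 − 191·423518513089 = 1)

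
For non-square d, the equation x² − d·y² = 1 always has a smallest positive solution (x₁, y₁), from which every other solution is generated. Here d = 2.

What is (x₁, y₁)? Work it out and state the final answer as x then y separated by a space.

√2 = [1; 2, …], period ℓ=1 (odd) → k=1
a_0=1:  p_0=1·1+0=1,  q_0=1·0+1=1
a_1=2:  p_1=2·1+1=3,  q_1=2·1+0=2
fundamental: x₁=3, y₁=2  (since 9 − 2·4 = 1)

3 2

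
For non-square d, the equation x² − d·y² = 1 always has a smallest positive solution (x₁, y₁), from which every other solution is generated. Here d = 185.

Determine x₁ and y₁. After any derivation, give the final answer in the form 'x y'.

[13; 1,1,1,1,26] for √185; ℓ=5 ⇒ convergent index 9
i=0: a=13 ⇒ p=13, q=1
i=1: a=1 ⇒ p=14, q=1
…
i=7: a=1 ⇒ p=3686, q=271
i=8: a=1 ⇒ p=5563, q=409
i=9: a=1 ⇒ p=9249, q=680
fundamental: x₁=9249, y₁=680  (since 85544001 − 185·462400 = 1)

9249 680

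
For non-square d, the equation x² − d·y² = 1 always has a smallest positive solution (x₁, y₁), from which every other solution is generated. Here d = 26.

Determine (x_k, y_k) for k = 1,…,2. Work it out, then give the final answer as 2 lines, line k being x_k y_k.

51 10
5201 1020

[5; 10] for √26; ℓ=1 ⇒ convergent index 1
step 0: (5, 1)  from 5·(1,0) + (0,1)
step 1: (51, 10)  from 10·(5,1) + (1,0)
→ (51, 10).  Check: 51²=2601, 26·10²=2600, difference 1.
(x_2, y_2) = (51·51 + 26·10·10, 51·10 + 10·51) = (5201, 1020)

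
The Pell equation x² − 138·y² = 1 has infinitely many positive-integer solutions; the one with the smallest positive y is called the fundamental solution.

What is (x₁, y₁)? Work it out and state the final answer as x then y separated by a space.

47 4

√138 → a₀=11, period (1,2,1,22); ℓ=4 even so k=3
a_0=11:  p_0=11·1+0=11,  q_0=11·0+1=1
…
a_2=2:  p_2=2·12+11=35,  q_2=2·1+1=3
a_3=1:  p_3=1·35+12=47,  q_3=1·3+1=4
(x₁, y₁) = (47, 4);  47² − 138·4² = 1 ✓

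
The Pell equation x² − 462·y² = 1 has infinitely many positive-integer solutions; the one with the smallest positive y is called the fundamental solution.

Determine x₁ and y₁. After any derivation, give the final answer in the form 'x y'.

43 2

d=462: √d = [21; 2,42] (ℓ=2, even), read p_1/q_1
a_0=21:  p_0=21·1+0=21,  q_0=21·0+1=1
a_1=2:  p_1=2·21+1=43,  q_1=2·1+0=2
→ (43, 2).  Check: 43²=1849, 462·2²=1848, difference 1.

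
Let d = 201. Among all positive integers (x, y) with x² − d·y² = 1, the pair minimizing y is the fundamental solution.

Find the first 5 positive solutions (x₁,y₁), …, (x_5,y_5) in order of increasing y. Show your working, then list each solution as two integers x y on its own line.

515095 36332
530645718049 37428863080
546665912276384215 38558840456348868
563169756167477608732801 39722931849688611461840
580171851105627091828167877975 40922167162192151801416600732

d=201: √d = [14; 5,1,1,1,2,…,1,5,28] (ℓ=14, even), read p_13/q_13
a_0=14:  p_0=14·1+0=14,  q_0=14·0+1=1
…
a_3=1:  p_3=1·85+71=156,  q_3=1·6+5=11
a_4=1:  p_4=1·156+85=241,  q_4=1·11+6=17
a_5=2:  p_5=2·241+156=638,  q_5=2·17+11=45
a_6=1:  p_6=1·638+241=879,  q_6=1·45+17=62
a_7=8:  p_7=8·879+638=7670,  q_7=8·62+45=541
a_8=1:  p_8=1·7670+879=8549,  q_8=1·541+62=603
a_9=2:  p_9=2·8549+7670=24768,  q_9=2·603+541=1747
a_10=1:  p_10=1·24768+8549=33317,  q_10=1·1747+603=2350
…
a_12=1:  p_12=1·58085+33317=91402,  q_12=1·4097+2350=6447
a_13=5:  p_13=5·91402+58085=515095,  q_13=5·6447+4097=36332
fundamental: x₁=515095, y₁=36332  (since 265322859025 − 201·1320014224 = 1)
k=2:  x_2 = 515095·515095+201·36332·36332 = 530645718049,  y_2 = 515095·36332+36332·515095 = 37428863080
k=3:  x_3 = 515095·530645718049+201·36332·37428863080 = 546665912276384215,  y_3 = 515095·37428863080+36332·530645718049 = 38558840456348868
k=4:  x_4 = 515095·546665912276384215+201·36332·38558840456348868 = 563169756167477608732801,  y_4 = 515095·38558840456348868+36332·546665912276384215 = 39722931849688611461840
k=5:  x_5 = 515095·563169756167477608732801+201·36332·39722931849688611461840 = 580171851105627091828167877975,  y_5 = 515095·39722931849688611461840+36332·563169756167477608732801 = 40922167162192151801416600732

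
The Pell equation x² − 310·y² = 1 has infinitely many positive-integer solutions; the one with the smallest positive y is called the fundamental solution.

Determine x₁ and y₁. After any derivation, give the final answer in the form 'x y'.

848719 48204

√310 → a₀=17, period (1,1,1,1,5,…,1,1,34); ℓ=16 even so k=15
step 0: (17, 1)  from 17·(1,0) + (0,1)
…
step 2: (35, 2)  from 1·(18,1) + (17,1)
…
step 8: (5687, 323)  from 2·(2060,117) + (1567,89)
…
step 10: (28928, 1643)  from 3·(7747,440) + (5687,323)
…
step 14: (515017, 29251)  from 1·(333702,18953) + (181315,10298)
step 15: (848719, 48204)  from 1·(515017,29251) + (333702,18953)
→ (848719, 48204).  Check: 848719²=720323940961, 310·48204²=720323940960, difference 1.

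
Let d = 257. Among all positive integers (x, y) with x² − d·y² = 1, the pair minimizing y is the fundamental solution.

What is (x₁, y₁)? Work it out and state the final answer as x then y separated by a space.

513 32

d=257: √d = [16; 32] (ℓ=1, odd), read p_1/q_1
i=0: a=16 ⇒ p=16, q=1
i=1: a=32 ⇒ p=513, q=32
(x₁, y₁) = (513, 32);  513² − 257·32² = 1 ✓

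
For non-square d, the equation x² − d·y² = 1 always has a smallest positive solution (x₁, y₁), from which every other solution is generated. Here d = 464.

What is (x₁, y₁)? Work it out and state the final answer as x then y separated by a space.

[21; 1,1,5,1,1,1,5,1,1,42] for √464; ℓ=10 ⇒ convergent index 9
k=0  a_k=21  p_k/q_k = 21/1
k=1  a_k=1  p_k/q_k = 22/1
…
k=3  a_k=5  p_k/q_k = 237/11
k=4  a_k=1  p_k/q_k = 280/13
k=5  a_k=1  p_k/q_k = 517/24
k=6  a_k=1  p_k/q_k = 797/37
k=7  a_k=5  p_k/q_k = 4502/209
k=8  a_k=1  p_k/q_k = 5299/246
k=9  a_k=1  p_k/q_k = 9801/455
fundamental: x₁=9801, y₁=455  (since 96059601 − 464·207025 = 1)

9801 455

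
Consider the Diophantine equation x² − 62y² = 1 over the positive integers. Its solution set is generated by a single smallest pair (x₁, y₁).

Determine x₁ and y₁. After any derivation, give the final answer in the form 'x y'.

[7; 1,6,1,14] for √62; ℓ=4 ⇒ convergent index 3
k=0  a_k=7  p_k/q_k = 7/1
…
k=2  a_k=6  p_k/q_k = 55/7
k=3  a_k=1  p_k/q_k = 63/8
fundamental: x₁=63, y₁=8  (since 3969 − 62·64 = 1)

63 8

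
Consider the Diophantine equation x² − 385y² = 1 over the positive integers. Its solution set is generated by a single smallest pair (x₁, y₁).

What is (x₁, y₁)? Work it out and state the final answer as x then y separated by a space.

[19; 1,1,1,1,1,…,1,1,38] for √385; ℓ=16 ⇒ convergent index 15
a_0=19:  p_0=19·1+0=19,  q_0=19·0+1=1
…
a_2=1:  p_2=1·20+19=39,  q_2=1·1+1=2
…
a_7=1:  p_7=1·569+157=726,  q_7=1·29+8=37
…
a_9=1:  p_9=1·2021+726=2747,  q_9=1·103+37=140
…
a_12=1:  p_12=1·13009+10262=23271,  q_12=1·663+523=1186
…
a_14=1:  p_14=1·36280+23271=59551,  q_14=1·1849+1186=3035
a_15=1:  p_15=1·59551+36280=95831,  q_15=1·3035+1849=4884
→ (95831, 4884).  Check: 95831²=9183580561, 385·4884²=9183580560, difference 1.

95831 4884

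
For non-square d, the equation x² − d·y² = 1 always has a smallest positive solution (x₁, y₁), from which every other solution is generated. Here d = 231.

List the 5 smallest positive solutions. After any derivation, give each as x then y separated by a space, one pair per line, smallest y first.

76 5
11551 760
1755676 115515
266851201 17557520
40559626876 2668627525

√231 → a₀=15, period (5,30); ℓ=2 even so k=1
step 0: (15, 1)  from 15·(1,0) + (0,1)
step 1: (76, 5)  from 5·(15,1) + (1,0)
→ (76, 5).  Check: 76²=5776, 231·5²=5775, difference 1.
(x_2, y_2) = (76·76 + 231·5·5, 76·5 + 5·76) = (11551, 760)
(x_3, y_3) = (76·11551 + 231·5·760, 76·760 + 5·11551) = (1755676, 115515)
(x_4, y_4) = (76·1755676 + 231·5·115515, 76·115515 + 5·1755676) = (266851201, 17557520)
(x_5, y_5) = (76·266851201 + 231·5·17557520, 76·17557520 + 5·266851201) = (40559626876, 2668627525)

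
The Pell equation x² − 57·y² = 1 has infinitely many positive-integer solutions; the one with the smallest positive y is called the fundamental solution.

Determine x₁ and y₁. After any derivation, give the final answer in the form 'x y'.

151 20

[7; 1,1,4,1,1,14] for √57; ℓ=6 ⇒ convergent index 5
k=0  a_k=7  p_k/q_k = 7/1
…
k=4  a_k=1  p_k/q_k = 83/11
k=5  a_k=1  p_k/q_k = 151/20
→ (151, 20).  Check: 151²=22801, 57·20²=22800, difference 1.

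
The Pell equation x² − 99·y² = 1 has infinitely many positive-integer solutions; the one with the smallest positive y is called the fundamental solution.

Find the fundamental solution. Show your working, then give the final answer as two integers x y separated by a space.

10 1

d=99: √d = [9; 1,18] (ℓ=2, even), read p_1/q_1
k=0  a_k=9  p_k/q_k = 9/1
k=1  a_k=1  p_k/q_k = 10/1
→ (10, 1).  Check: 10²=100, 99·1²=99, difference 1.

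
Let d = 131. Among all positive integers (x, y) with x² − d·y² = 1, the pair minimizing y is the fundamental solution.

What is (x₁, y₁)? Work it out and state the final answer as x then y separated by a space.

√131 = [11; 2,4,11,4,2,22, …], period ℓ=6 (even) → k=5
i=0: a=11 ⇒ p=11, q=1
i=1: a=2 ⇒ p=23, q=2
i=2: a=4 ⇒ p=103, q=9
i=3: a=11 ⇒ p=1156, q=101
i=4: a=4 ⇒ p=4727, q=413
i=5: a=2 ⇒ p=10610, q=927
→ (10610, 927).  Check: 10610²=112572100, 131·927²=112572099, difference 1.

10610 927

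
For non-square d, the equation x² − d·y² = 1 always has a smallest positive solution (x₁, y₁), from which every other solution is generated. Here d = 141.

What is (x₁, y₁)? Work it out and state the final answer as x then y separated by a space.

95 8

√141 → a₀=11, period (1,6,1,22); ℓ=4 even so k=3
k=0  a_k=11  p_k/q_k = 11/1
k=1  a_k=1  p_k/q_k = 12/1
k=2  a_k=6  p_k/q_k = 83/7
k=3  a_k=1  p_k/q_k = 95/8
fundamental: x₁=95, y₁=8  (since 9025 − 141·64 = 1)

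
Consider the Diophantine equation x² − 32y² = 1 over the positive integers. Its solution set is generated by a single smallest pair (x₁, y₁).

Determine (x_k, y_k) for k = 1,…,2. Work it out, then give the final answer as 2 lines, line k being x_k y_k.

[5; 1,1,1,10] for √32; ℓ=4 ⇒ convergent index 3
i=0: a=5 ⇒ p=5, q=1
i=1: a=1 ⇒ p=6, q=1
i=2: a=1 ⇒ p=11, q=2
i=3: a=1 ⇒ p=17, q=3
fundamental: x₁=17, y₁=3  (since 289 − 32·9 = 1)
(x_2, y_2) = (17·17 + 32·3·3, 17·3 + 3·17) = (577, 102)

17 3
577 102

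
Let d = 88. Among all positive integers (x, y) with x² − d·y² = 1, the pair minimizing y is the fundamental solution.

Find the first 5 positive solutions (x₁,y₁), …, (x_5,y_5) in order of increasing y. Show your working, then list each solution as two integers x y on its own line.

197 21
77617 8274
30580901 3259935
12048797377 1284406116
4747195585637 506052749769

d=88: √d = [9; 2,1,1,1,2,18] (ℓ=6, even), read p_5/q_5
i=0: a=9 ⇒ p=9, q=1
…
i=3: a=1 ⇒ p=47, q=5
i=4: a=1 ⇒ p=75, q=8
i=5: a=2 ⇒ p=197, q=21
→ (197, 21).  Check: 197²=38809, 88·21²=38808, difference 1.
(x_2, y_2) = (197·197 + 88·21·21, 197·21 + 21·197) = (77617, 8274)
(x_3, y_3) = (197·77617 + 88·21·8274, 197·8274 + 21·77617) = (30580901, 3259935)
(x_4, y_4) = (197·30580901 + 88·21·3259935, 197·3259935 + 21·30580901) = (12048797377, 1284406116)
(x_5, y_5) = (197·12048797377 + 88·21·1284406116, 197·1284406116 + 21·12048797377) = (4747195585637, 506052749769)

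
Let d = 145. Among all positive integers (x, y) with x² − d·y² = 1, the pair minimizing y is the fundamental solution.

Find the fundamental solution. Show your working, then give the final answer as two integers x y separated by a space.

d=145: √d = [12; 24] (ℓ=1, odd), read p_1/q_1
k=0  a_k=12  p_k/q_k = 12/1
k=1  a_k=24  p_k/q_k = 289/24
→ (289, 24).  Check: 289²=83521, 145·24²=83520, difference 1.

289 24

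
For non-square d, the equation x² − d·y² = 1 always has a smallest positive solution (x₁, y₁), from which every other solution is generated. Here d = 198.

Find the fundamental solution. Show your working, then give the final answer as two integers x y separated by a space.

197 14

√198 = [14; 14,28, …], period ℓ=2 (even) → k=1
step 0: (14, 1)  from 14·(1,0) + (0,1)
step 1: (197, 14)  from 14·(14,1) + (1,0)
→ (197, 14).  Check: 197²=38809, 198·14²=38808, difference 1.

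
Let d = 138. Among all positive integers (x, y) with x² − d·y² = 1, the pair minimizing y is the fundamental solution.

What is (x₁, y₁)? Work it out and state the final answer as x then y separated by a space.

d=138: √d = [11; 1,2,1,22] (ℓ=4, even), read p_3/q_3
a_0=11:  p_0=11·1+0=11,  q_0=11·0+1=1
…
a_2=2:  p_2=2·12+11=35,  q_2=2·1+1=3
a_3=1:  p_3=1·35+12=47,  q_3=1·3+1=4
→ (47, 4).  Check: 47²=2209, 138·4²=2208, difference 1.

47 4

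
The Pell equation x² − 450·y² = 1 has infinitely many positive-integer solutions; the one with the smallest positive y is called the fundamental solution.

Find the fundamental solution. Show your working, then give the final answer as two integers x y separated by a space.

19601 924

[21; 4,1,2,4,2,1,4,42] for √450; ℓ=8 ⇒ convergent index 7
a_0=21:  p_0=21·1+0=21,  q_0=21·0+1=1
…
a_2=1:  p_2=1·85+21=106,  q_2=1·4+1=5
…
a_4=4:  p_4=4·297+106=1294,  q_4=4·14+5=61
a_5=2:  p_5=2·1294+297=2885,  q_5=2·61+14=136
a_6=1:  p_6=1·2885+1294=4179,  q_6=1·136+61=197
a_7=4:  p_7=4·4179+2885=19601,  q_7=4·197+136=924
(x₁, y₁) = (19601, 924);  19601² − 450·924² = 1 ✓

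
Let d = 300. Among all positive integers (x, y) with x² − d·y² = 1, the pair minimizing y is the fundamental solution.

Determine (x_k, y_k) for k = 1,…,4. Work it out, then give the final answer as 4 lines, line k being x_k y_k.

1351 78
3650401 210756
9863382151 569462634
26650854921601 1538687826312

√300 → a₀=17, period (3,8,3,34); ℓ=4 even so k=3
step 0: (17, 1)  from 17·(1,0) + (0,1)
…
step 2: (433, 25)  from 8·(52,3) + (17,1)
step 3: (1351, 78)  from 3·(433,25) + (52,3)
(x₁, y₁) = (1351, 78);  1351² − 300·78² = 1 ✓
k=2:  x_2 = 1351·1351+300·78·78 = 3650401,  y_2 = 1351·78+78·1351 = 210756
k=3:  x_3 = 1351·3650401+300·78·210756 = 9863382151,  y_3 = 1351·210756+78·3650401 = 569462634
k=4:  x_4 = 1351·9863382151+300·78·569462634 = 26650854921601,  y_4 = 1351·569462634+78·9863382151 = 1538687826312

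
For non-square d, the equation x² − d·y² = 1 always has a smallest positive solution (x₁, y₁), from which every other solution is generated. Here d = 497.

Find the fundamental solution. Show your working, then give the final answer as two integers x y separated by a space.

[22; 3,2,2,5,6,5,2,2,3,44] for √497; ℓ=10 ⇒ convergent index 9
step 0: (22, 1)  from 22·(1,0) + (0,1)
…
step 3: (379, 17)  from 2·(156,7) + (67,3)
step 4: (2051, 92)  from 5·(379,17) + (156,7)
…
step 8: (352750, 15823)  from 2·(143637,6443) + (65476,2937)
step 9: (1201887, 53912)  from 3·(352750,15823) + (143637,6443)
(x₁, y₁) = (1201887, 53912);  1201887² − 497·53912² = 1 ✓

1201887 53912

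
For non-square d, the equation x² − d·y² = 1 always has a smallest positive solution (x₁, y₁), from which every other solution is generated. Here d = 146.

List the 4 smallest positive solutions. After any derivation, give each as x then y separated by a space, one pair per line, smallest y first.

145 12
42049 3480
12194065 1009188
3536236801 292661040

d=146: √d = [12; 12,24] (ℓ=2, even), read p_1/q_1
a_0=12:  p_0=12·1+0=12,  q_0=12·0+1=1
a_1=12:  p_1=12·12+1=145,  q_1=12·1+0=12
fundamental: x₁=145, y₁=12  (since 21025 − 146·144 = 1)
(x_2, y_2) = (145·145 + 146·12·12, 145·12 + 12·145) = (42049, 3480)
(x_3, y_3) = (145·42049 + 146·12·3480, 145·3480 + 12·42049) = (12194065, 1009188)
(x_4, y_4) = (145·12194065 + 146·12·1009188, 145·1009188 + 12·12194065) = (3536236801, 292661040)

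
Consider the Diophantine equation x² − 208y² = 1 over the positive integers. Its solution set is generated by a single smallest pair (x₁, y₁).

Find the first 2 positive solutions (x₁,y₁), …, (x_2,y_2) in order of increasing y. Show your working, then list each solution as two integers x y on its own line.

649 45
842401 58410

d=208: √d = [14; 2,2,1,2,2,28] (ℓ=6, even), read p_5/q_5
i=0: a=14 ⇒ p=14, q=1
…
i=2: a=2 ⇒ p=72, q=5
…
i=4: a=2 ⇒ p=274, q=19
i=5: a=2 ⇒ p=649, q=45
(x₁, y₁) = (649, 45);  649² − 208·45² = 1 ✓
(649+45√208)^2 = 842401 + 58410√208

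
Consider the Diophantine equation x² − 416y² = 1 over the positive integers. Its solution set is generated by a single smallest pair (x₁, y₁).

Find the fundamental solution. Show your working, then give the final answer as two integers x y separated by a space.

5201 255

[20; 2,1,1,9,1,1,2,40] for √416; ℓ=8 ⇒ convergent index 7
a_0=20:  p_0=20·1+0=20,  q_0=20·0+1=1
a_1=2:  p_1=2·20+1=41,  q_1=2·1+0=2
…
a_5=1:  p_5=1·979+102=1081,  q_5=1·48+5=53
a_6=1:  p_6=1·1081+979=2060,  q_6=1·53+48=101
a_7=2:  p_7=2·2060+1081=5201,  q_7=2·101+53=255
fundamental: x₁=5201, y₁=255  (since 27050401 − 416·65025 = 1)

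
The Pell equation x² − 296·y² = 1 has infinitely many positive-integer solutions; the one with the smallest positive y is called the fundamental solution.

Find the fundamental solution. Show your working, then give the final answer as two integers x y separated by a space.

3699 215

d=296: √d = [17; 4,1,7,1,4,34] (ℓ=6, even), read p_5/q_5
step 0: (17, 1)  from 17·(1,0) + (0,1)
…
step 4: (757, 44)  from 1·(671,39) + (86,5)
step 5: (3699, 215)  from 4·(757,44) + (671,39)
(x₁, y₁) = (3699, 215);  3699² − 296·215² = 1 ✓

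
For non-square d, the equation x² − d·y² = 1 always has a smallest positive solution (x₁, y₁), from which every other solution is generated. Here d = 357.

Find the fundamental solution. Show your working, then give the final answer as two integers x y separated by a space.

d=357: √d = [18; 1,8,2,8,1,36] (ℓ=6, even), read p_5/q_5
step 0: (18, 1)  from 18·(1,0) + (0,1)
step 1: (19, 1)  from 1·(18,1) + (1,0)
…
step 4: (3042, 161)  from 8·(359,19) + (170,9)
step 5: (3401, 180)  from 1·(3042,161) + (359,19)
→ (3401, 180).  Check: 3401²=11566801, 357·180²=11566800, difference 1.

3401 180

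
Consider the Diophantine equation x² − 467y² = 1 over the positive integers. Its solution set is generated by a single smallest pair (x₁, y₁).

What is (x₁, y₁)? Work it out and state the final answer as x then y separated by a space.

d=467: √d = [21; 1,1,1,1,3,…,1,1,42] (ℓ=14, even), read p_13/q_13
a_0=21:  p_0=21·1+0=21,  q_0=21·0+1=1
a_1=1:  p_1=1·21+1=22,  q_1=1·1+0=1
a_2=1:  p_2=1·22+21=43,  q_2=1·1+1=2
a_3=1:  p_3=1·43+22=65,  q_3=1·2+1=3
a_4=1:  p_4=1·65+43=108,  q_4=1·3+2=5
a_5=3:  p_5=3·108+65=389,  q_5=3·5+3=18
a_6=3:  p_6=3·389+108=1275,  q_6=3·18+5=59
a_7=21:  p_7=21·1275+389=27164,  q_7=21·59+18=1257
a_8=3:  p_8=3·27164+1275=82767,  q_8=3·1257+59=3830
a_9=3:  p_9=3·82767+27164=275465,  q_9=3·3830+1257=12747
a_10=1:  p_10=1·275465+82767=358232,  q_10=1·12747+3830=16577
a_11=1:  p_11=1·358232+275465=633697,  q_11=1·16577+12747=29324
a_12=1:  p_12=1·633697+358232=991929,  q_12=1·29324+16577=45901
a_13=1:  p_13=1·991929+633697=1625626,  q_13=1·45901+29324=75225
→ (1625626, 75225).  Check: 1625626²=2642659891876, 467·75225²=2642659891875, difference 1.

1625626 75225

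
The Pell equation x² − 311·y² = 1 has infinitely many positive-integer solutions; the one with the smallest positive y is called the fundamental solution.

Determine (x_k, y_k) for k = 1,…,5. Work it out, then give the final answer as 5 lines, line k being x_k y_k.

√311 → a₀=17, period (1,1,1,2,1,…,1,1,34); ℓ=16 even so k=15
i=0: a=17 ⇒ p=17, q=1
…
i=2: a=1 ⇒ p=35, q=2
…
i=5: a=1 ⇒ p=194, q=11
…
i=7: a=3 ⇒ p=4109, q=233
i=8: a=17 ⇒ p=71158, q=4035
…
i=14: a=1 ⇒ p=10724507, q=608131
i=15: a=1 ⇒ p=16883880, q=957397
fundamental: x₁=16883880, y₁=957397  (since 285065403854400 − 311·916609015609 = 1)
n=2: (16883880,957397)∘(16883880,957397) = (16883880·16883880+311·957397·957397, 16883880·957397+957397·16883880) = (570130807708799,32329152120720)
n=3: (570130807708799,32329152120720)∘(16883880,957397) = (16883880·570130807708799+311·957397·32329152120720, 16883880·32329152120720+957397·570130807708799) = (19252040283316857636360,1091683049815963029803)
n=4: (19252040283316857636360,1091683049815963029803)∘(16883880,957397) = (16883880·19252040283316857636360+311·957397·1091683049815963029803, 16883880·1091683049815963029803+957397·19252040283316857636360) = (650098275797375082487964044801,36863691222253451430108430560)
n=5: (650098275797375082487964044801,36863691222253451430108430560)∘(16883880,957397) = (16883880·650098275797375082487964044801+311·957397·36863691222253451430108430560, 16883880·36863691222253451430108430560+957397·650098275797375082487964044801) = (21952362553539551163393489436611779400,1244804277907160115380508441163715797)

16883880 957397
570130807708799 32329152120720
19252040283316857636360 1091683049815963029803
650098275797375082487964044801 36863691222253451430108430560
21952362553539551163393489436611779400 1244804277907160115380508441163715797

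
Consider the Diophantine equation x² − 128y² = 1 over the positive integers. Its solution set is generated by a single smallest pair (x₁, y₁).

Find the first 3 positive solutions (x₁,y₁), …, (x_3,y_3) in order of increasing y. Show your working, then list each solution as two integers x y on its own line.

√128 → a₀=11, period (3,5,3,22); ℓ=4 even so k=3
i=0: a=11 ⇒ p=11, q=1
i=1: a=3 ⇒ p=34, q=3
i=2: a=5 ⇒ p=181, q=16
i=3: a=3 ⇒ p=577, q=51
fundamental: x₁=577, y₁=51  (since 332929 − 128·2601 = 1)
(x_2, y_2) = (577·577 + 128·51·51, 577·51 + 51·577) = (665857, 58854)
(x_3, y_3) = (577·665857 + 128·51·58854, 577·58854 + 51·665857) = (768398401, 67917465)

577 51
665857 58854
768398401 67917465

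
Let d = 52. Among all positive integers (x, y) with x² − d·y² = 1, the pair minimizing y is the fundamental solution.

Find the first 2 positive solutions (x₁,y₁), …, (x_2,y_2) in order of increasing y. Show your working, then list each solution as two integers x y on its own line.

√52 → a₀=7, period (4,1,2,1,4,14); ℓ=6 even so k=5
step 0: (7, 1)  from 7·(1,0) + (0,1)
step 1: (29, 4)  from 4·(7,1) + (1,0)
…
step 3: (101, 14)  from 2·(36,5) + (29,4)
step 4: (137, 19)  from 1·(101,14) + (36,5)
step 5: (649, 90)  from 4·(137,19) + (101,14)
fundamental: x₁=649, y₁=90  (since 421201 − 52·8100 = 1)
n=2: (649,90)∘(649,90) = (649·649+52·90·90, 649·90+90·649) = (842401,116820)

649 90
842401 116820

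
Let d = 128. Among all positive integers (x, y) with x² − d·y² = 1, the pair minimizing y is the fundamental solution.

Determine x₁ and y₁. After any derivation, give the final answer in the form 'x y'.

577 51

√128 = [11; 3,5,3,22, …], period ℓ=4 (even) → k=3
step 0: (11, 1)  from 11·(1,0) + (0,1)
step 1: (34, 3)  from 3·(11,1) + (1,0)
step 2: (181, 16)  from 5·(34,3) + (11,1)
step 3: (577, 51)  from 3·(181,16) + (34,3)
→ (577, 51).  Check: 577²=332929, 128·51²=332928, difference 1.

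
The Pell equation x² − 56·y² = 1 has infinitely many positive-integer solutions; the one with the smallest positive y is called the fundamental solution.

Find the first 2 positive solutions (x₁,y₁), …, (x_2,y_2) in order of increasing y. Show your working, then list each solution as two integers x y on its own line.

15 2
449 60

d=56: √d = [7; 2,14] (ℓ=2, even), read p_1/q_1
i=0: a=7 ⇒ p=7, q=1
i=1: a=2 ⇒ p=15, q=2
→ (15, 2).  Check: 15²=225, 56·2²=224, difference 1.
(15+2√56)^2 = 449 + 60√56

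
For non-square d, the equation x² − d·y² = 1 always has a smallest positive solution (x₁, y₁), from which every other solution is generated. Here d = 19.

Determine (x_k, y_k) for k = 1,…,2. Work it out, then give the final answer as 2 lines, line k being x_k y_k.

d=19: √d = [4; 2,1,3,1,2,8] (ℓ=6, even), read p_5/q_5
i=0: a=4 ⇒ p=4, q=1
i=1: a=2 ⇒ p=9, q=2
i=2: a=1 ⇒ p=13, q=3
i=3: a=3 ⇒ p=48, q=11
i=4: a=1 ⇒ p=61, q=14
i=5: a=2 ⇒ p=170, q=39
fundamental: x₁=170, y₁=39  (since 28900 − 19·1521 = 1)
(x_2, y_2) = (170·170 + 19·39·39, 170·39 + 39·170) = (57799, 13260)

170 39
57799 13260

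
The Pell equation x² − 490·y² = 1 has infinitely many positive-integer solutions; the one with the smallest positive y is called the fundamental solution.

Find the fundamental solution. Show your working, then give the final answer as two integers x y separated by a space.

1039681 46968

d=490: √d = [22; 7,2,1,4,4,4,1,2,7,44] (ℓ=10, even), read p_9/q_9
i=0: a=22 ⇒ p=22, q=1
i=1: a=7 ⇒ p=155, q=7
i=2: a=2 ⇒ p=332, q=15
i=3: a=1 ⇒ p=487, q=22
i=4: a=4 ⇒ p=2280, q=103
…
i=7: a=1 ⇒ p=50315, q=2273
i=8: a=2 ⇒ p=141338, q=6385
i=9: a=7 ⇒ p=1039681, q=46968
→ (1039681, 46968).  Check: 1039681²=1080936581761, 490·46968²=1080936581760, difference 1.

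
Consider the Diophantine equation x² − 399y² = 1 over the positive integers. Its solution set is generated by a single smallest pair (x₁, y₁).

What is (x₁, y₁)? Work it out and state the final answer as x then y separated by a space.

20 1

[19; 1,38] for √399; ℓ=2 ⇒ convergent index 1
step 0: (19, 1)  from 19·(1,0) + (0,1)
step 1: (20, 1)  from 1·(19,1) + (1,0)
(x₁, y₁) = (20, 1);  20² − 399·1² = 1 ✓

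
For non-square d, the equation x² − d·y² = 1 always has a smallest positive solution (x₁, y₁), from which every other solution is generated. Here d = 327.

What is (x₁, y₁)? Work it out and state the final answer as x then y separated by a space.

d=327: √d = [18; 12,36] (ℓ=2, even), read p_1/q_1
i=0: a=18 ⇒ p=18, q=1
i=1: a=12 ⇒ p=217, q=12
fundamental: x₁=217, y₁=12  (since 47089 − 327·144 = 1)

217 12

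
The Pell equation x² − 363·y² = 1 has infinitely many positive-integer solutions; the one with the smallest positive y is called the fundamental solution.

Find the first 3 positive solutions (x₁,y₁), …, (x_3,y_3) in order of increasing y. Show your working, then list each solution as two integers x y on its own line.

[19; 19,38] for √363; ℓ=2 ⇒ convergent index 1
k=0  a_k=19  p_k/q_k = 19/1
k=1  a_k=19  p_k/q_k = 362/19
→ (362, 19).  Check: 362²=131044, 363·19²=131043, difference 1.
(362+19√363)^2 = 262087 + 13756√363
(362+19√363)^3 = 189750626 + 9959325√363

362 19
262087 13756
189750626 9959325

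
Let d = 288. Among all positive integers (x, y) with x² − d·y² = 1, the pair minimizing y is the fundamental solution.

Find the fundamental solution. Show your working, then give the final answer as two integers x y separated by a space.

17 1

√288 → a₀=16, period (1,32); ℓ=2 even so k=1
a_0=16:  p_0=16·1+0=16,  q_0=16·0+1=1
a_1=1:  p_1=1·16+1=17,  q_1=1·1+0=1
→ (17, 1).  Check: 17²=289, 288·1²=288, difference 1.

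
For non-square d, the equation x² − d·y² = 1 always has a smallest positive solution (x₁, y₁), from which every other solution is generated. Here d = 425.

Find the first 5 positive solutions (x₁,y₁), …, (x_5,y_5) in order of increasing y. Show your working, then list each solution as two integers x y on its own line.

[20; 1,1,1,1,1,1,40] for √425; ℓ=7 ⇒ convergent index 13
k=0  a_k=20  p_k/q_k = 20/1
k=1  a_k=1  p_k/q_k = 21/1
k=2  a_k=1  p_k/q_k = 41/2
…
k=6  a_k=1  p_k/q_k = 268/13
k=7  a_k=40  p_k/q_k = 10885/528
…
k=10  a_k=1  p_k/q_k = 33191/1610
k=11  a_k=1  p_k/q_k = 55229/2679
k=12  a_k=1  p_k/q_k = 88420/4289
k=13  a_k=1  p_k/q_k = 143649/6968
fundamental: x₁=143649, y₁=6968  (since 20635035201 − 425·48553024 = 1)
(143649+6968√425)^2 = 41270070401 + 2001892464√425
(143649+6968√425)^3 = 11856808685922849 + 575139701115304√425
(143649+6968√425)^4 = 3406437421806992601601 + 165236485849022716128√425
(143649+6968√425)^5 = 978662658398448551768841249 + 47472111910877388597026840√425

143649 6968
41270070401 2001892464
11856808685922849 575139701115304
3406437421806992601601 165236485849022716128
978662658398448551768841249 47472111910877388597026840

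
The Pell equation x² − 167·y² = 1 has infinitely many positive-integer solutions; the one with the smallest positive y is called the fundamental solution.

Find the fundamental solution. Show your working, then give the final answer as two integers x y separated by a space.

√167 = [12; 1,11,1,24, …], period ℓ=4 (even) → k=3
i=0: a=12 ⇒ p=12, q=1
…
i=2: a=11 ⇒ p=155, q=12
i=3: a=1 ⇒ p=168, q=13
→ (168, 13).  Check: 168²=28224, 167·13²=28223, difference 1.

168 13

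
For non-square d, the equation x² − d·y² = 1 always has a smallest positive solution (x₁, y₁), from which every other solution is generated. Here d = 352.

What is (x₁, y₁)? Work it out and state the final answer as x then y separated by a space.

√352 = [18; 1,3,5,9,5,3,1,36, …], period ℓ=8 (even) → k=7
a_0=18:  p_0=18·1+0=18,  q_0=18·0+1=1
a_1=1:  p_1=1·18+1=19,  q_1=1·1+0=1
…
a_3=5:  p_3=5·75+19=394,  q_3=5·4+1=21
a_4=9:  p_4=9·394+75=3621,  q_4=9·21+4=193
a_5=5:  p_5=5·3621+394=18499,  q_5=5·193+21=986
a_6=3:  p_6=3·18499+3621=59118,  q_6=3·986+193=3151
a_7=1:  p_7=1·59118+18499=77617,  q_7=1·3151+986=4137
fundamental: x₁=77617, y₁=4137  (since 6024398689 − 352·17114769 = 1)

77617 4137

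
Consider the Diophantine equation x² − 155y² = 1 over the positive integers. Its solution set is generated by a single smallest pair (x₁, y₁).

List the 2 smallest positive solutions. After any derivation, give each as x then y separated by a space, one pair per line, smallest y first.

249 20
124001 9960

√155 → a₀=12, period (2,4,2,24); ℓ=4 even so k=3
a_0=12:  p_0=12·1+0=12,  q_0=12·0+1=1
a_1=2:  p_1=2·12+1=25,  q_1=2·1+0=2
a_2=4:  p_2=4·25+12=112,  q_2=4·2+1=9
a_3=2:  p_3=2·112+25=249,  q_3=2·9+2=20
fundamental: x₁=249, y₁=20  (since 62001 − 155·400 = 1)
k=2:  x_2 = 249·249+155·20·20 = 124001,  y_2 = 249·20+20·249 = 9960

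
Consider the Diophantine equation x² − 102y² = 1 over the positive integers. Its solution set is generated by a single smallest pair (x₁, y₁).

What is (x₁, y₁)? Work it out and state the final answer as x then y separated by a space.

101 10

√102 → a₀=10, period (10,20); ℓ=2 even so k=1
k=0  a_k=10  p_k/q_k = 10/1
k=1  a_k=10  p_k/q_k = 101/10
(x₁, y₁) = (101, 10);  101² − 102·10² = 1 ✓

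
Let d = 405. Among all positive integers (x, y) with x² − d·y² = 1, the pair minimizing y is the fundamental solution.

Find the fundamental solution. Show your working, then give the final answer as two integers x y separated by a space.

d=405: √d = [20; 8,40] (ℓ=2, even), read p_1/q_1
k=0  a_k=20  p_k/q_k = 20/1
k=1  a_k=8  p_k/q_k = 161/8
(x₁, y₁) = (161, 8);  161² − 405·8² = 1 ✓

161 8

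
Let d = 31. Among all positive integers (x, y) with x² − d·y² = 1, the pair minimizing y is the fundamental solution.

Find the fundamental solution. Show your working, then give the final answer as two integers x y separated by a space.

1520 273

√31 → a₀=5, period (1,1,3,5,3,1,1,10); ℓ=8 even so k=7
i=0: a=5 ⇒ p=5, q=1
…
i=6: a=1 ⇒ p=863, q=155
i=7: a=1 ⇒ p=1520, q=273
fundamental: x₁=1520, y₁=273  (since 2310400 − 31·74529 = 1)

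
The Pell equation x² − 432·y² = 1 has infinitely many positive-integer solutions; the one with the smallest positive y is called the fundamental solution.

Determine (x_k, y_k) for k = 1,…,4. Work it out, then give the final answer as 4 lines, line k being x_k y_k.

√432 → a₀=20, period (1,3,1,1,1,3,1,40); ℓ=8 even so k=7
i=0: a=20 ⇒ p=20, q=1
i=1: a=1 ⇒ p=21, q=1
i=2: a=3 ⇒ p=83, q=4
i=3: a=1 ⇒ p=104, q=5
i=4: a=1 ⇒ p=187, q=9
i=5: a=1 ⇒ p=291, q=14
i=6: a=3 ⇒ p=1060, q=51
i=7: a=1 ⇒ p=1351, q=65
fundamental: x₁=1351, y₁=65  (since 1825201 − 432·4225 = 1)
(x_2, y_2) = (1351·1351 + 432·65·65, 1351·65 + 65·1351) = (3650401, 175630)
(x_3, y_3) = (1351·3650401 + 432·65·175630, 1351·175630 + 65·3650401) = (9863382151, 474552195)
(x_4, y_4) = (1351·9863382151 + 432·65·474552195, 1351·474552195 + 65·9863382151) = (26650854921601, 1282239855260)

1351 65
3650401 175630
9863382151 474552195
26650854921601 1282239855260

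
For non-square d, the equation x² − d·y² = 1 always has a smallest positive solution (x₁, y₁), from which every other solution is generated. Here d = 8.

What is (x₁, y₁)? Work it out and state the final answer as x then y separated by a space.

[2; 1,4] for √8; ℓ=2 ⇒ convergent index 1
i=0: a=2 ⇒ p=2, q=1
i=1: a=1 ⇒ p=3, q=1
(x₁, y₁) = (3, 1);  3² − 8·1² = 1 ✓

3 1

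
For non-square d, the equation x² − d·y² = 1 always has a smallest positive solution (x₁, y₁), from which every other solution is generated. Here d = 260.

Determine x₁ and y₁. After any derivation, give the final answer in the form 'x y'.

129 8

√260 = [16; 8,32, …], period ℓ=2 (even) → k=1
step 0: (16, 1)  from 16·(1,0) + (0,1)
step 1: (129, 8)  from 8·(16,1) + (1,0)
→ (129, 8).  Check: 129²=16641, 260·8²=16640, difference 1.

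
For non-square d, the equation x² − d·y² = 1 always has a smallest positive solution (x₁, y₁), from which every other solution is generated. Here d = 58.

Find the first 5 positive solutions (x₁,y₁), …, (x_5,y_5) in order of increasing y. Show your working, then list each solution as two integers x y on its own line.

19603 2574
768555217 100916244
30131975818099 3956522259690
1181354243155834177 155119411612489896
46316174427035658925363 6081611647722756602886

[7; 1,1,1,1,1,1,14] for √58; ℓ=7 ⇒ convergent index 13
step 0: (7, 1)  from 7·(1,0) + (0,1)
step 1: (8, 1)  from 1·(7,1) + (1,0)
step 2: (15, 2)  from 1·(8,1) + (7,1)
…
step 6: (99, 13)  from 1·(61,8) + (38,5)
step 7: (1447, 190)  from 14·(99,13) + (61,8)
step 8: (1546, 203)  from 1·(1447,190) + (99,13)
…
step 12: (12071, 1585)  from 1·(7532,989) + (4539,596)
step 13: (19603, 2574)  from 1·(12071,1585) + (7532,989)
(x₁, y₁) = (19603, 2574);  19603² − 58·2574² = 1 ✓
n=2: (19603,2574)∘(19603,2574) = (19603·19603+58·2574·2574, 19603·2574+2574·19603) = (768555217,100916244)
n=3: (768555217,100916244)∘(19603,2574) = (19603·768555217+58·2574·100916244, 19603·100916244+2574·768555217) = (30131975818099,3956522259690)
n=4: (30131975818099,3956522259690)∘(19603,2574) = (19603·30131975818099+58·2574·3956522259690, 19603·3956522259690+2574·30131975818099) = (1181354243155834177,155119411612489896)
n=5: (1181354243155834177,155119411612489896)∘(19603,2574) = (19603·1181354243155834177+58·2574·155119411612489896, 19603·155119411612489896+2574·1181354243155834177) = (46316174427035658925363,6081611647722756602886)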